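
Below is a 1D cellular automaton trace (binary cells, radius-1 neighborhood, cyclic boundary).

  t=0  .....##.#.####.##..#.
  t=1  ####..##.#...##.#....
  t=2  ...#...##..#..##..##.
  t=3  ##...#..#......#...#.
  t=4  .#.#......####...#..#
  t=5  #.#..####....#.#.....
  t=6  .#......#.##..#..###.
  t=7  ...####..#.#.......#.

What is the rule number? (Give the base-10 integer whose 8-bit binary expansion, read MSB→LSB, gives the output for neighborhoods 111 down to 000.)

97

  ###|.  b7=0 t=0,i=11
  ##.|#  b6=1 t=0,i=6
  #.#|#  b5=1 t=0,i=7
  #..|.  b4=0 t=0,i=17
  .##|.  b3=0 t=0,i=5
  .#.|.  b2=0 t=0,i=8
  ..#|.  b1=0 t=0,i=4
  ...|#  b0=1 t=0,i=0
  bits 01100001 = 97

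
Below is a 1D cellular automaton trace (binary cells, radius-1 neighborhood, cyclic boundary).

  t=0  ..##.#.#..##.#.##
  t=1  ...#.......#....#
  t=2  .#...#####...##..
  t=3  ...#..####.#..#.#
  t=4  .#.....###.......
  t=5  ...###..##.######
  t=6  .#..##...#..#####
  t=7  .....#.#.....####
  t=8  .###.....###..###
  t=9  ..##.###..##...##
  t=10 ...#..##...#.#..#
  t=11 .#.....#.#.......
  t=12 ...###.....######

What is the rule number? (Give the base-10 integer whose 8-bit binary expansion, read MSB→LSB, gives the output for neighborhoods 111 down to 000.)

193

  ### -> #   bit 7 = 1  t=2,i=6
  ##. -> #   bit 6 = 1  t=0,i=3
  #.# -> .   bit 5 = 0  t=0,i=4
  #.. -> .   bit 4 = 0  t=0,i=0
  .## -> .   bit 3 = 0  t=0,i=2
  .#. -> .   bit 2 = 0  t=0,i=5
  ..# -> .   bit 1 = 0  t=0,i=1
  ... -> #   bit 0 = 1  t=1,i=1
  bits 11000001 = 193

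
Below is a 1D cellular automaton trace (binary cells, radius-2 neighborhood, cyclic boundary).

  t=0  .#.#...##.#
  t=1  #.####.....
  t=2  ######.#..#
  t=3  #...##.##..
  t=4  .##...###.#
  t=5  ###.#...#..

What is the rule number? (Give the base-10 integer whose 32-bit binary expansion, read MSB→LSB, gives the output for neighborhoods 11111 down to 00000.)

  ##### -> .   bit 31 = 0  t=2,i=1
  ####. -> #   bit 30 = 1  t=1,i=4
  ###.# -> #   bit 29 = 1  t=2,i=5
  ###.. -> #   bit 28 = 1  t=1,i=5
  ##.## -> #   bit 27 = 1  t=3,i=6
  ##.#. -> .   bit 26 = 0  t=0,i=9
  ##..# -> .   bit 25 = 0  t=3,i=9
  ##... -> .   bit 24 = 0  t=1,i=6
  #.### -> #   bit 23 = 1  t=1,i=2
  #.##. -> #   bit 22 = 1  t=3,i=7
  #.#.# -> .   bit 21 = 0  t=0,i=1
  #.#.. -> #   bit 20 = 1  t=0,i=3
  #..## -> .   bit 19 = 0  t=2,i=9
  #..#. -> #   bit 18 = 1  t=3,i=10
  #...# -> #   bit 17 = 1  t=0,i=5
  #.... -> #   bit 16 = 1  t=1,i=7
  .#### -> #   bit 15 = 1  t=1,i=3
  .###. -> .   bit 14 = 0  t=4,i=7
  .##.# -> .   bit 13 = 0  t=0,i=8
  .##.. -> #   bit 12 = 1  t=3,i=8
  .#.## -> #   bit 11 = 1  t=1,i=1
  .#.#. -> #   bit 10 = 1  t=0,i=0
  .#..# -> #   bit 9 = 1  t=2,i=8
  .#... -> #   bit 8 = 1  t=0,i=4
  ..### -> .   bit 7 = 0  t=2,i=10
  ..##. -> .   bit 6 = 0  t=0,i=7
  ..#.# -> #   bit 5 = 1  t=1,i=0
  ..#.. -> .   bit 4 = 0  t=3,i=0
  ...## -> .   bit 3 = 0  t=0,i=6
  ...#. -> #   bit 2 = 1  t=1,i=10
  ....# -> .   bit 1 = 0  t=1,i=9
  ..... -> .   bit 0 = 0  t=1,i=8
  bits 01111000110101111001111100100100 = 2027396900

2027396900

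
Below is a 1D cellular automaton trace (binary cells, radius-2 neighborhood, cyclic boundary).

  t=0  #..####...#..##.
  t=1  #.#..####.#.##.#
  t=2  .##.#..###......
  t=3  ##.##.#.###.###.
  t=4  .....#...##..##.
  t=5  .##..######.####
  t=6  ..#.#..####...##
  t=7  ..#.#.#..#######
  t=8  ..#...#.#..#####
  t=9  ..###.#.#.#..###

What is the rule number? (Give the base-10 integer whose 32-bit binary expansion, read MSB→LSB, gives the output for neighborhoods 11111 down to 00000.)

  [31] ##### => #  t=5,i=7
  [30] ####. => #  t=0,i=5
  [29] ###.# => #  t=1,i=8
  [28] ###.. => #  t=0,i=6
  [27] ##.## => .  t=1,i=14
  [26] ##.#. => #  t=0,i=15
  [25] ##..# => .  t=4,i=11
  [24] ##... => #  t=0,i=7
  [23] #.### => .  t=3,i=8
  [22] #.##. => .  t=1,i=12
  [21] #.#.# => .  t=1,i=10
  [20] #.#.. => #  t=0,i=0
  [19] #..## => #  t=0,i=2
  [18] #..#. => .  t=6,i=1
  [17] #...# => #  t=0,i=8
  [16] #.... => .  t=2,i=11
  [15] .#### => .  t=0,i=4
  [14] .###. => #  t=2,i=8
  [13] .##.# => .  t=0,i=14
  [12] .##.. => #  t=4,i=10
  [11] .#.## => .  t=1,i=11
  [10] .#.#. => .  t=6,i=3
  [9] .#..# => .  t=0,i=1
  [8] .#... => #  t=4,i=6
  [7] ..### => .  t=0,i=3
  [6] ..##. => #  t=0,i=13
  [5] ..#.# => #  t=6,i=2
  [4] ..#.. => #  t=0,i=10
  [3] ...## => #  t=2,i=0
  [2] ...#. => .  t=0,i=9
  [1] ....# => .  t=2,i=15
  [0] ..... => #  t=2,i=12
  bits 11110101000110100101000101111001 = 4112142713

4112142713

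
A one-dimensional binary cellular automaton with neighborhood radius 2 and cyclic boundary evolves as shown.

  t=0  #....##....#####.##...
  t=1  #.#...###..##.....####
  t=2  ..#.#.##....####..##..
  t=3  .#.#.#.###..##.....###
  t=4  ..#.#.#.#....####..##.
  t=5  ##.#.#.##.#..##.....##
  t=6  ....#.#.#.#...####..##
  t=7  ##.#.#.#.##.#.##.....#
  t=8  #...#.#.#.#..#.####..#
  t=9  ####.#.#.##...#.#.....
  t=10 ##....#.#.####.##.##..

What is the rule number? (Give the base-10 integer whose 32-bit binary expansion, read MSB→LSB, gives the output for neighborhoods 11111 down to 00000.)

  #####|.  b31=0 t=0,i=13
  ####.|.  b30=0 t=0,i=14
  ###.#|.  b29=0 t=0,i=15
  ###..|.  b28=0 t=1,i=8
  ##.##|.  b27=0 t=0,i=16
  ##.#.|.  b26=0 t=1,i=1
  ##..#|.  b25=0 t=1,i=9
  ##...|#  b24=1 t=0,i=7
  #.###|.  b23=0 t=3,i=7
  #.##.|.  b22=0 t=0,i=17
  #.#.#|.  b21=0 t=2,i=4
  #.#..|#  b20=1 t=1,i=2
  #..##|.  b19=0 t=1,i=10
  #..#.|.  b18=0 t=8,i=12
  #...#|#  b17=1 t=0,i=20
  #....|#  b16=1 t=0,i=2
  .####|#  b15=1 t=0,i=12
  .###.|#  b14=1 t=1,i=7
  .##.#|#  b13=1 t=5,i=8
  .##..|#  b12=1 t=0,i=6
  .#.##|#  b11=1 t=2,i=5
  .#.#.|#  b10=1 t=2,i=3
  .#..#|.  b9=0 t=5,i=11
  .#...|.  b8=0 t=0,i=1
  ..###|#  b7=1 t=0,i=11
  ..##.|.  b6=0 t=0,i=5
  ..#.#|.  b5=0 t=2,i=2
  ..#..|#  b4=1 t=0,i=0
  ...##|.  b3=0 t=0,i=4
  ...#.|#  b2=1 t=0,i=21
  ....#|.  b1=0 t=0,i=3
  .....|#  b0=1 t=1,i=15
  bits 00000001000100111111110010010101 = 18087061

18087061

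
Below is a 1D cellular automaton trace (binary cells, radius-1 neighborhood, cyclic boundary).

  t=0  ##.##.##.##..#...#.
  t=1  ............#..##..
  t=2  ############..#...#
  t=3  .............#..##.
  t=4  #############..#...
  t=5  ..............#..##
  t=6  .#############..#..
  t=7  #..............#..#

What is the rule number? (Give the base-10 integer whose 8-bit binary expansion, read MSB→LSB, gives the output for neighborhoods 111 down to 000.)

3

  [7] ### => .  t=2,i=0
  [6] ##. => .  t=0,i=1
  [5] #.# => .  t=0,i=2
  [4] #.. => .  t=0,i=11
  [3] .## => .  t=0,i=0
  [2] .#. => .  t=0,i=13
  [1] ..# => #  t=0,i=12
  [0] ... => #  t=0,i=15
  bits 00000011 = 3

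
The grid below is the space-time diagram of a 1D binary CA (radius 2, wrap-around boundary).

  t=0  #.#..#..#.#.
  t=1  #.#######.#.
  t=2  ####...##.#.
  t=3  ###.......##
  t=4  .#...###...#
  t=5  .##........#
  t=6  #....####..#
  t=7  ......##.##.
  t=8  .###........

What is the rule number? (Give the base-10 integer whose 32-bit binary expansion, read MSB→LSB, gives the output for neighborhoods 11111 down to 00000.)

1656523569

  ##### -> .   bit 31 = 0  t=1,i=4
  ####. -> #   bit 30 = 1  t=1,i=7
  ###.# -> #   bit 29 = 1  t=1,i=8
  ###.. -> .   bit 28 = 0  t=2,i=3
  ##.## -> .   bit 27 = 0  t=7,i=8
  ##.#. -> .   bit 26 = 0  t=1,i=9
  ##..# -> #   bit 25 = 1  t=6,i=9
  ##... -> .   bit 24 = 0  t=2,i=4
  #.### -> #   bit 23 = 1  t=1,i=2
  #.##. -> .   bit 22 = 0  t=5,i=1
  #.#.# -> #   bit 21 = 1  t=0,i=0
  #.#.. -> #   bit 20 = 1  t=0,i=2
  #..## -> #   bit 19 = 1  t=6,i=10
  #..#. -> #   bit 18 = 1  t=0,i=4
  #...# -> .   bit 17 = 0  t=2,i=5
  #.... -> .   bit 16 = 0  t=3,i=4
  .#### -> #   bit 15 = 1  t=1,i=3
  .###. -> .   bit 14 = 0  t=4,i=6
  .##.# -> .   bit 13 = 0  t=2,i=8
  .##.. -> .   bit 12 = 0  t=5,i=2
  .#.## -> #   bit 11 = 1  t=1,i=1
  .#.#. -> .   bit 10 = 0  t=0,i=1
  .#..# -> #   bit 9 = 1  t=0,i=3
  .#... -> #   bit 8 = 1  t=4,i=2
  ..### -> .   bit 7 = 0  t=3,i=10
  ..##. -> .   bit 6 = 0  t=2,i=7
  ..#.# -> #   bit 5 = 1  t=0,i=8
  ..#.. -> #   bit 4 = 1  t=0,i=5
  ...## -> .   bit 3 = 0  t=2,i=6
  ...#. -> .   bit 2 = 0  t=4,i=10
  ....# -> .   bit 1 = 0  t=3,i=8
  ..... -> #   bit 0 = 1  t=3,i=5
  bits 01100010101111001000101100110001 = 1656523569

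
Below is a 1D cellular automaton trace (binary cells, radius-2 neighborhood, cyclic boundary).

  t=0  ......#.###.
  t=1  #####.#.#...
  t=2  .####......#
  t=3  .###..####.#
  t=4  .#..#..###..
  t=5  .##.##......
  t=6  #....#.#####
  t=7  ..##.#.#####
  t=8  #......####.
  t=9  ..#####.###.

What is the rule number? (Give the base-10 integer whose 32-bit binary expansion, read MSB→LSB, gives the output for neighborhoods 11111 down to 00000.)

  [31] ##### => #  t=1,i=2
  [30] ####. => #  t=1,i=3
  [29] ###.# => #  t=1,i=4
  [28] ###.. => .  t=0,i=10
  [27] ##.## => .  t=5,i=3
  [26] ##.#. => .  t=1,i=5
  [25] ##..# => #  t=3,i=4
  [24] ##... => .  t=0,i=11
  [23] #.### => #  t=0,i=8
  [22] #.##. => .  t=5,i=4
  [21] #.#.# => .  t=1,i=6
  [20] #.#.. => .  t=1,i=8
  [19] #..## => .  t=3,i=5
  [18] #..#. => .  t=4,i=3
  [17] #...# => .  t=1,i=10
  [16] #.... => #  t=0,i=0
  [15] .#### => #  t=1,i=1
  [14] .###. => .  t=0,i=9
  [13] .##.# => .  t=5,i=2
  [12] .##.. => #  t=5,i=5
  [11] .#.## => .  t=0,i=7
  [10] .#.#. => .  t=1,i=7
  [9] .#..# => #  t=4,i=2
  [8] .#... => .  t=1,i=9
  [7] ..### => .  t=1,i=0
  [6] ..##. => .  t=5,i=1
  [5] ..#.# => #  t=0,i=6
  [4] ..#.. => #  t=4,i=1
  [3] ...## => #  t=1,i=11
  [2] ...#. => .  t=0,i=5
  [1] ....# => #  t=0,i=4
  [0] ..... => #  t=0,i=1
  bits 11100010100000011001001000111011 = 3800142395

3800142395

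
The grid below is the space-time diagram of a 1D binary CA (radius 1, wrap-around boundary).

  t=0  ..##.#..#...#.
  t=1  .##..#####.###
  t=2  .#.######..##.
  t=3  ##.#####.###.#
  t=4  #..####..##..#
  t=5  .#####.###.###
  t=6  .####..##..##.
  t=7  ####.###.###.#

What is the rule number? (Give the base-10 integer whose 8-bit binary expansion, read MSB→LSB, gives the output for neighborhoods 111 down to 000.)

158

  [7] ### => #  t=1,i=6
  [6] ##. => .  t=0,i=3
  [5] #.# => .  t=0,i=4
  [4] #.. => #  t=0,i=6
  [3] .## => #  t=0,i=2
  [2] .#. => #  t=0,i=5
  [1] ..# => #  t=0,i=1
  [0] ... => .  t=0,i=0
  bits 10011110 = 158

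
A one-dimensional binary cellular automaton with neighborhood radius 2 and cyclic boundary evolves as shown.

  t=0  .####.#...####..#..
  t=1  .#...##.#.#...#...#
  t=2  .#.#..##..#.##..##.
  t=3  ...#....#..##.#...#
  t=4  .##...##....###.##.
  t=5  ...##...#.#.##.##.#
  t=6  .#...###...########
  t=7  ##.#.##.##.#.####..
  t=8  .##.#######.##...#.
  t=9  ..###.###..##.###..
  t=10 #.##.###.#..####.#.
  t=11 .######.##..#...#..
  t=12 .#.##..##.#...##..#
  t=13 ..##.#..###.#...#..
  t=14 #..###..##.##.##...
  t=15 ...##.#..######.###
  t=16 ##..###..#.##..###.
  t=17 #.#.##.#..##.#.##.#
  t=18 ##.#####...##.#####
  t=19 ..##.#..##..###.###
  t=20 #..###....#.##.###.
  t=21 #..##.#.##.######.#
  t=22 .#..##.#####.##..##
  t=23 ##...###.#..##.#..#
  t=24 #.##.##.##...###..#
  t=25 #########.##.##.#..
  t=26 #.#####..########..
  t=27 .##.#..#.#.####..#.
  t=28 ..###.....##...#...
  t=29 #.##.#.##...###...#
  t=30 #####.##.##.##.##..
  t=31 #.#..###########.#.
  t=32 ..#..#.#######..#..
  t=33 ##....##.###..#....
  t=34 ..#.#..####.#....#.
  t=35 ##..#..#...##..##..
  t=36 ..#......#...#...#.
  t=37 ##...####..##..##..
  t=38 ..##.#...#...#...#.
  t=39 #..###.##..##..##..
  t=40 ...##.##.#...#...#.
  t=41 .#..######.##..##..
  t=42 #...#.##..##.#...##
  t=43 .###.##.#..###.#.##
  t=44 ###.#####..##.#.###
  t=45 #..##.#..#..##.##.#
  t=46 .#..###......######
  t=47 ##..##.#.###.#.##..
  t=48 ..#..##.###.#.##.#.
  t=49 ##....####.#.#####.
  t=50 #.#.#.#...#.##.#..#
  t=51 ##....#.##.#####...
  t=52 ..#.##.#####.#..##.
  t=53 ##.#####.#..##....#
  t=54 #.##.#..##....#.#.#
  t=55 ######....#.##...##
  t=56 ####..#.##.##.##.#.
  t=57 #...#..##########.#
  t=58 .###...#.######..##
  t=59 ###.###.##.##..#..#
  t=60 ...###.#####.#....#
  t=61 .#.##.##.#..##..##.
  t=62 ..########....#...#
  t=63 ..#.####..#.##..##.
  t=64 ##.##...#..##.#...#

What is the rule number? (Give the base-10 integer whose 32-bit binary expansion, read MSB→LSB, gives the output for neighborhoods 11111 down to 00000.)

2412931207

  [31] ##### => #  t=6,i=13
  [30] ####. => .  t=0,i=3
  [29] ###.# => .  t=0,i=4
  [28] ###.. => .  t=0,i=13
  [27] ##.## => #  t=4,i=15
  [26] ##.#. => #  t=0,i=5
  [25] ##..# => #  t=0,i=14
  [24] ##... => #  t=4,i=3
  [23] #.### => #  t=7,i=13
  [22] #.##. => #  t=2,i=12
  [21] #.#.# => .  t=1,i=8
  [20] #.#.. => #  t=0,i=6
  [19] #..## => .  t=2,i=5
  [18] #..#. => .  t=0,i=15
  [17] #...# => #  t=0,i=8
  [16] #.... => .  t=3,i=5
  [15] .#### => .  t=0,i=2
  [14] .###. => #  t=4,i=13
  [13] .##.# => #  t=1,i=6
  [12] .##.. => .  t=2,i=7
  [11] .#.## => #  t=2,i=11
  [10] .#.#. => .  t=1,i=0
  [9] .#..# => .  t=2,i=4
  [8] .#... => .  t=0,i=7
  [7] ..### => #  t=0,i=1
  [6] ..##. => .  t=1,i=5
  [5] ..#.# => .  t=1,i=18
  [4] ..#.. => .  t=0,i=16
  [3] ...## => .  t=0,i=0
  [2] ...#. => #  t=1,i=13
  [1] ....# => #  t=3,i=6
  [0] ..... => #  t=28,i=7
  bits 10001111110100100110100010000111 = 2412931207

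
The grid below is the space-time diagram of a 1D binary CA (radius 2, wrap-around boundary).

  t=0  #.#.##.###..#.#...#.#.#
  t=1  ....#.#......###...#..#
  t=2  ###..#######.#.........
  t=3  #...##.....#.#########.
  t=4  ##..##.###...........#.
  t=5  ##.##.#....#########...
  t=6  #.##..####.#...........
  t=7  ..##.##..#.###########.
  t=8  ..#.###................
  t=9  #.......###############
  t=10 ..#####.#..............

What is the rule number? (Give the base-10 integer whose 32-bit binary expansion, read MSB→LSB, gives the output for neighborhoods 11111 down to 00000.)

  ##### -> .   bit 31 = 0  t=2,i=7
  ####. -> .   bit 30 = 0  t=2,i=10
  ###.# -> #   bit 29 = 1  t=2,i=11
  ###.. -> .   bit 28 = 0  t=0,i=9
  ##.## -> #   bit 27 = 1  t=0,i=6
  ##.#. -> .   bit 26 = 0  t=0,i=1
  ##..# -> .   bit 25 = 0  t=0,i=10
  ##... -> .   bit 24 = 0  t=1,i=16
  #.### -> .   bit 23 = 0  t=0,i=7
  #.##. -> #   bit 22 = 1  t=0,i=4
  #.#.# -> .   bit 21 = 0  t=0,i=2
  #.#.. -> #   bit 20 = 1  t=0,i=14
  #..## -> #   bit 19 = 1  t=2,i=4
  #..#. -> .   bit 18 = 0  t=0,i=11
  #...# -> .   bit 17 = 0  t=0,i=16
  #.... -> #   bit 16 = 1  t=1,i=1
  .#### -> .   bit 15 = 0  t=2,i=6
  .###. -> .   bit 14 = 0  t=0,i=8
  .##.# -> .   bit 13 = 0  t=0,i=0
  .##.. -> #   bit 12 = 1  t=3,i=5
  .#.## -> .   bit 11 = 0  t=0,i=3
  .#.#. -> #   bit 10 = 1  t=0,i=13
  .#..# -> .   bit 9 = 0  t=1,i=20
  .#... -> #   bit 8 = 1  t=0,i=15
  ..### -> #   bit 7 = 1  t=1,i=13
  ..##. -> #   bit 6 = 1  t=3,i=4
  ..#.# -> .   bit 5 = 0  t=0,i=12
  ..#.. -> .   bit 4 = 0  t=1,i=19
  ...## -> .   bit 3 = 0  t=1,i=12
  ...#. -> .   bit 2 = 0  t=0,i=17
  ....# -> #   bit 1 = 1  t=1,i=2
  ..... -> #   bit 0 = 1  t=1,i=9
  bits 00101000010110010001010111000011 = 676926915

676926915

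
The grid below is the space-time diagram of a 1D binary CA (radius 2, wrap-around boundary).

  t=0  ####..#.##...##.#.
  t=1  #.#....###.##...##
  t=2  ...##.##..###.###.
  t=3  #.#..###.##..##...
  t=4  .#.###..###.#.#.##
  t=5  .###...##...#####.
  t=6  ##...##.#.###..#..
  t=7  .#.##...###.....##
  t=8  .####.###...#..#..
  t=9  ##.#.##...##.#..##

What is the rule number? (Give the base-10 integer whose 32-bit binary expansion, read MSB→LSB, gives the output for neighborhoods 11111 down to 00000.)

  #####|.  b31=0 t=5,i=14
  ####.|#  b30=1 t=0,i=2
  ###.#|.  b29=0 t=1,i=0
  ###..|.  b28=0 t=0,i=3
  ##.##|#  b27=1 t=1,i=10
  ##.#.|.  b26=0 t=0,i=15
  ##..#|.  b25=0 t=0,i=4
  ##...|.  b24=0 t=0,i=10
  #.###|#  b23=1 t=0,i=0
  #.##.|#  b22=1 t=0,i=8
  #.#.#|#  b21=1 t=0,i=16
  #.#..|.  b20=0 t=1,i=2
  #..##|#  b19=1 t=2,i=9
  #..#.|.  b18=0 t=0,i=5
  #...#|#  b17=1 t=0,i=11
  #....|#  b16=1 t=1,i=4
  .####|.  b15=0 t=0,i=1
  .###.|.  b14=0 t=1,i=8
  .##.#|.  b13=0 t=0,i=14
  .##..|#  b12=1 t=0,i=9
  .#.##|#  b11=1 t=0,i=7
  .#.#.|#  b10=1 t=3,i=1
  .#..#|#  b9=1 t=3,i=3
  .#...|#  b8=1 t=1,i=3
  ..###|#  b7=1 t=1,i=7
  ..##.|.  b6=0 t=0,i=13
  ..#.#|.  b5=0 t=0,i=6
  ..#..|.  b4=0 t=6,i=15
  ...##|#  b3=1 t=0,i=12
  ...#.|#  b2=1 t=3,i=17
  ....#|.  b1=0 t=1,i=5
  .....|.  b0=0 t=7,i=13
  bits 01001000111010110001111110001100 = 1223368588

1223368588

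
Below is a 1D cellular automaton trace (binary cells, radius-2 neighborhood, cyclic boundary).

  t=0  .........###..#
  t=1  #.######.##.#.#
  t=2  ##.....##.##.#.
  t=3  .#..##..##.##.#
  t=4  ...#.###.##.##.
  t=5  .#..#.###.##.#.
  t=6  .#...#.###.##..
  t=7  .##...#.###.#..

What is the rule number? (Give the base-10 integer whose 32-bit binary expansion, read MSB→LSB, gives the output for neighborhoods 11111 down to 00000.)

  nb #####: next=.  (t=1,i=4, bit31=0)
  nb ####.: next=.  (t=1,i=6, bit30=0)
  nb ###.#: next=#  (t=1,i=7, bit29=1)
  nb ###..: next=.  (t=0,i=11, bit28=0)
  nb ##.##: next=#  (t=1,i=1, bit27=1)
  nb ##.#.: next=#  (t=1,i=11, bit26=1)
  nb ##..#: next=#  (t=0,i=12, bit25=1)
  nb ##...: next=.  (t=2,i=2, bit24=0)
  nb #.###: next=.  (t=1,i=2, bit23=0)
  nb #.##.: next=.  (t=1,i=9, bit22=0)
  nb #.#.#: next=.  (t=1,i=12, bit21=0)
  nb #.#..: next=.  (t=3,i=1, bit20=0)
  nb #..##: next=#  (t=3,i=3, bit19=1)
  nb #..#.: next=.  (t=0,i=13, bit18=0)
  nb #...#: next=.  (t=6,i=3, bit17=0)
  nb #....: next=.  (t=0,i=1, bit16=0)
  nb .####: next=.  (t=1,i=3, bit15=0)
  nb .###.: next=#  (t=0,i=10, bit14=1)
  nb .##.#: next=#  (t=1,i=0, bit13=1)
  nb .##..: next=#  (t=2,i=1, bit12=1)
  nb .#.##: next=#  (t=1,i=13, bit11=1)
  nb .#.#.: next=.  (t=3,i=0, bit10=0)
  nb .#..#: next=.  (t=3,i=2, bit9=0)
  nb .#...: next=#  (t=0,i=0, bit8=1)
  nb ..###: next=#  (t=0,i=9, bit7=1)
  nb ..##.: next=.  (t=2,i=7, bit6=0)
  nb ..#.#: next=.  (t=4,i=3, bit5=0)
  nb ..#..: next=#  (t=0,i=14, bit4=1)
  nb ...##: next=.  (t=0,i=8, bit3=0)
  nb ...#.: next=.  (t=4,i=2, bit2=0)
  nb ....#: next=#  (t=0,i=7, bit1=1)
  nb .....: next=#  (t=0,i=2, bit0=1)
  bits 00101110000010000111100110010011 = 772307347

772307347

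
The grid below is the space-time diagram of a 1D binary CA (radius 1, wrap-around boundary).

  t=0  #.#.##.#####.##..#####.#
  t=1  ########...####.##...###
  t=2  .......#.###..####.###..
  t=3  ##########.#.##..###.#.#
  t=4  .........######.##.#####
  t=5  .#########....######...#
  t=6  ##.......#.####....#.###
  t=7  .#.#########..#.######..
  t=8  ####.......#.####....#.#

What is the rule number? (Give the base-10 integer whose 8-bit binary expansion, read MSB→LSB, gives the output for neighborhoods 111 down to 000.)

  nb ###: next=.  (t=0,i=8, bit7=0)
  nb ##.: next=#  (t=0,i=0, bit6=1)
  nb #.#: next=#  (t=0,i=1, bit5=1)
  nb #..: next=.  (t=0,i=15, bit4=0)
  nb .##: next=#  (t=0,i=4, bit3=1)
  nb .#.: next=#  (t=0,i=2, bit2=1)
  nb ..#: next=#  (t=0,i=16, bit1=1)
  nb ...: next=#  (t=1,i=9, bit0=1)
  bits 01101111 = 111

111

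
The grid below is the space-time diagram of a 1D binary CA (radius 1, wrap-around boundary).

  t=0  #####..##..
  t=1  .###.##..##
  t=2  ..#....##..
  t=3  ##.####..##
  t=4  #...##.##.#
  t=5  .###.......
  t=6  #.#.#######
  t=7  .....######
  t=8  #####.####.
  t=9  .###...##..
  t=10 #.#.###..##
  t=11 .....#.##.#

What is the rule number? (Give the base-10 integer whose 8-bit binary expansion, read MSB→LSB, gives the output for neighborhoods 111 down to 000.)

147

  ###|#  b7=1 t=0,i=1
  ##.|.  b6=0 t=0,i=4
  #.#|.  b5=0 t=1,i=0
  #..|#  b4=1 t=0,i=5
  .##|.  b3=0 t=0,i=0
  .#.|.  b2=0 t=2,i=2
  ..#|#  b1=1 t=0,i=6
  ...|#  b0=1 t=2,i=0
  bits 10010011 = 147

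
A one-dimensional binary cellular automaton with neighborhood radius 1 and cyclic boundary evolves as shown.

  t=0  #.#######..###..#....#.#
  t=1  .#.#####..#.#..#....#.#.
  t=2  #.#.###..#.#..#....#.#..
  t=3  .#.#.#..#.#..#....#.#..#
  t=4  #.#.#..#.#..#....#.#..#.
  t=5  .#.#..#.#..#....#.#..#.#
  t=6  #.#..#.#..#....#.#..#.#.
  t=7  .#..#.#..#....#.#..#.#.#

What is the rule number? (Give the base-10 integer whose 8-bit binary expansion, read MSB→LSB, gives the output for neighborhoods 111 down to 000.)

  ### -> #   bit 7 = 1  t=0,i=3
  ##. -> .   bit 6 = 0  t=0,i=0
  #.# -> #   bit 5 = 1  t=0,i=1
  #.. -> .   bit 4 = 0  t=0,i=9
  .## -> .   bit 3 = 0  t=0,i=2
  .#. -> .   bit 2 = 0  t=0,i=16
  ..# -> #   bit 1 = 1  t=0,i=10
  ... -> .   bit 0 = 0  t=0,i=18
  bits 10100010 = 162

162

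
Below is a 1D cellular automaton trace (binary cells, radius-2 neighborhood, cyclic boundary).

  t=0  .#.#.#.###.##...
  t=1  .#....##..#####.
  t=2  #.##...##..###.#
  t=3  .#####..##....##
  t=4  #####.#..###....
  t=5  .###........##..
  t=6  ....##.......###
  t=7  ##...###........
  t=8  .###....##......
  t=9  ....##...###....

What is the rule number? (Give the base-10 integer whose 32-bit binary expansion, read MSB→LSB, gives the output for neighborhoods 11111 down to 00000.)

  [31] ##### => #  t=1,i=12
  [30] ####. => #  t=1,i=13
  [29] ###.# => .  t=0,i=9
  [28] ###.. => .  t=1,i=14
  [27] ##.## => #  t=0,i=10
  [26] ##.#. => .  t=4,i=5
  [25] ##..# => #  t=1,i=8
  [24] ##... => #  t=0,i=13
  [23] #.### => #  t=0,i=7
  [22] #.##. => #  t=0,i=11
  [21] #.#.# => .  t=0,i=3
  [20] #.#.. => .  t=4,i=6
  [19] #..## => .  t=1,i=9
  [18] #..#. => #  t=1,i=0
  [17] #...# => #  t=2,i=5
  [16] #.... => #  t=0,i=14
  [15] .#### => #  t=1,i=11
  [14] .###. => .  t=0,i=8
  [13] .##.# => .  t=2,i=0
  [12] .##.. => #  t=0,i=12
  [11] .#.## => #  t=0,i=6
  [10] .#.#. => .  t=0,i=2
  [9] .#..# => .  t=4,i=7
  [8] .#... => #  t=1,i=2
  [7] ..### => .  t=1,i=10
  [6] ..##. => .  t=1,i=6
  [5] ..#.# => #  t=0,i=1
  [4] ..#.. => .  t=1,i=1
  [3] ...## => .  t=1,i=5
  [2] ...#. => .  t=0,i=0
  [1] ....# => .  t=0,i=15
  [0] ..... => .  t=5,i=6
  bits 11001011110001111001100100100000 = 3418855712

3418855712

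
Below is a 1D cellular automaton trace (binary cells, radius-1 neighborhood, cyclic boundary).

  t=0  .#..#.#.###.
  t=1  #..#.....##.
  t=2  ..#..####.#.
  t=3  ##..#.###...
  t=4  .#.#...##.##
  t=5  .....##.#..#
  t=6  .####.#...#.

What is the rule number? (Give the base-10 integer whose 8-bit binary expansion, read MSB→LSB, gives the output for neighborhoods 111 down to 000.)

  [7] ### => #  t=0,i=9
  [6] ##. => #  t=0,i=10
  [5] #.# => .  t=0,i=5
  [4] #.. => .  t=0,i=2
  [3] .## => .  t=0,i=8
  [2] .#. => .  t=0,i=1
  [1] ..# => #  t=0,i=0
  [0] ... => #  t=1,i=5
  bits 11000011 = 195

195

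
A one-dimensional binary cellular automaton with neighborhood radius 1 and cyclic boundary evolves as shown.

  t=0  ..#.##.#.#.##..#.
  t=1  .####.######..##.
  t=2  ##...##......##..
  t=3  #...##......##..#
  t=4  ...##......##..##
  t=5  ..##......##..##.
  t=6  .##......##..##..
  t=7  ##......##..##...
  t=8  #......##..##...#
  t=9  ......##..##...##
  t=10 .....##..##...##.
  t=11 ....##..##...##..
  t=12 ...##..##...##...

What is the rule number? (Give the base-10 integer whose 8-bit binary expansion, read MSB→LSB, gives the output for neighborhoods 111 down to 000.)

46

  ###|.  b7=0 t=1,i=2
  ##.|.  b6=0 t=0,i=5
  #.#|#  b5=1 t=0,i=3
  #..|.  b4=0 t=0,i=13
  .##|#  b3=1 t=0,i=4
  .#.|#  b2=1 t=0,i=2
  ..#|#  b1=1 t=0,i=1
  ...|.  b0=0 t=0,i=0
  bits 00101110 = 46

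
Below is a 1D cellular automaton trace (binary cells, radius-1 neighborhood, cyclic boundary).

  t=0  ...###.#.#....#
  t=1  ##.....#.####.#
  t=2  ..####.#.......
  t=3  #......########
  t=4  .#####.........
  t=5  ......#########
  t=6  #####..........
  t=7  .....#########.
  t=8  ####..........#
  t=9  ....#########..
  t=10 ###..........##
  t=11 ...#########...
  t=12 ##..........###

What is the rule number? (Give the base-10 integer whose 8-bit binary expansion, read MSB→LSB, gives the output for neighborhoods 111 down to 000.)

21

  [7] ### => .  t=0,i=4
  [6] ##. => .  t=0,i=5
  [5] #.# => .  t=0,i=6
  [4] #.. => #  t=0,i=0
  [3] .## => .  t=0,i=3
  [2] .#. => #  t=0,i=7
  [1] ..# => .  t=0,i=2
  [0] ... => #  t=0,i=1
  bits 00010101 = 21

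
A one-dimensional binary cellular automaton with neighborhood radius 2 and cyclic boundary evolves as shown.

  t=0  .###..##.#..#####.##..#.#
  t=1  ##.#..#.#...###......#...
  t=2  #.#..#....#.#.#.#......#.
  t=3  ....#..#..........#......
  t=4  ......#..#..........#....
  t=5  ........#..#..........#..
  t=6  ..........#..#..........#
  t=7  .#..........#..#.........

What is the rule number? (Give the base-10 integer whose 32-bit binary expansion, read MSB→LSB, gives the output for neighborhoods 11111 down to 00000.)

2491910336

  [31] ##### => #  t=0,i=14
  [30] ####. => .  t=0,i=15
  [29] ###.# => .  t=0,i=16
  [28] ###.. => #  t=0,i=3
  [27] ##.## => .  t=0,i=17
  [26] ##.#. => #  t=0,i=8
  [25] ##..# => .  t=0,i=4
  [24] ##... => .  t=1,i=15
  [23] #.### => #  t=0,i=1
  [22] #.##. => .  t=0,i=18
  [21] #.#.# => .  t=0,i=24
  [20] #.#.. => .  t=0,i=9
  [19] #..## => .  t=0,i=5
  [18] #..#. => #  t=0,i=21
  [17] #...# => #  t=1,i=10
  [16] #.... => #  t=1,i=16
  [15] .#### => #  t=0,i=13
  [14] .###. => .  t=0,i=2
  [13] .##.# => .  t=0,i=7
  [12] .##.. => .  t=0,i=19
  [11] .#.## => #  t=0,i=0
  [10] .#.#. => .  t=0,i=23
  [9] .#..# => .  t=0,i=10
  [8] .#... => .  t=1,i=9
  [7] ..### => #  t=0,i=12
  [6] ..##. => #  t=0,i=6
  [5] ..#.# => .  t=0,i=22
  [4] ..#.. => .  t=1,i=21
  [3] ...## => .  t=1,i=11
  [2] ...#. => .  t=1,i=20
  [1] ....# => .  t=1,i=19
  [0] ..... => .  t=1,i=17
  bits 10010100100001111000100011000000 = 2491910336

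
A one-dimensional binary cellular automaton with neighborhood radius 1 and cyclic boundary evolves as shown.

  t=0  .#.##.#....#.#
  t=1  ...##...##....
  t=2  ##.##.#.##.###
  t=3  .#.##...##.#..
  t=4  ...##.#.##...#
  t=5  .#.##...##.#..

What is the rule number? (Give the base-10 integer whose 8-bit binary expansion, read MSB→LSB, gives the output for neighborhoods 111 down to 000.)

  [7] ### => .  t=2,i=0
  [6] ##. => #  t=0,i=4
  [5] #.# => .  t=0,i=0
  [4] #.. => .  t=0,i=7
  [3] .## => #  t=0,i=3
  [2] .#. => .  t=0,i=1
  [1] ..# => .  t=0,i=10
  [0] ... => #  t=0,i=8
  bits 01001001 = 73

73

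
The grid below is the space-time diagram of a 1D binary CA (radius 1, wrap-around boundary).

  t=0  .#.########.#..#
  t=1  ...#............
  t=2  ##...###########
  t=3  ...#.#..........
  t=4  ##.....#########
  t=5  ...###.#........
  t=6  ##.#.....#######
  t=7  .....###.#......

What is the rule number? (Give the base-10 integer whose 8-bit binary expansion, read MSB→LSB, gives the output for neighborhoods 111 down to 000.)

  ###|.  b7=0 t=0,i=4
  ##.|.  b6=0 t=0,i=10
  #.#|.  b5=0 t=0,i=0
  #..|.  b4=0 t=0,i=13
  .##|#  b3=1 t=0,i=3
  .#.|.  b2=0 t=0,i=1
  ..#|.  b1=0 t=0,i=14
  ...|#  b0=1 t=1,i=0
  bits 00001001 = 9

9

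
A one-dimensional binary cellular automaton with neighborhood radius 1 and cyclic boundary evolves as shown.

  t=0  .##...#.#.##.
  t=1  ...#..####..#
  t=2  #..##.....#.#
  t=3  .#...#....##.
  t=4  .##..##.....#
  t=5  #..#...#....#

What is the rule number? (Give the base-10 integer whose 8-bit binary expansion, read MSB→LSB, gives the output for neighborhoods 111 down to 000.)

  ### -> .   bit 7 = 0  t=1,i=7
  ##. -> .   bit 6 = 0  t=0,i=2
  #.# -> #   bit 5 = 1  t=0,i=7
  #.. -> #   bit 4 = 1  t=0,i=3
  .## -> .   bit 3 = 0  t=0,i=1
  .#. -> #   bit 2 = 1  t=0,i=6
  ..# -> .   bit 1 = 0  t=0,i=0
  ... -> .   bit 0 = 0  t=0,i=4
  bits 00110100 = 52

52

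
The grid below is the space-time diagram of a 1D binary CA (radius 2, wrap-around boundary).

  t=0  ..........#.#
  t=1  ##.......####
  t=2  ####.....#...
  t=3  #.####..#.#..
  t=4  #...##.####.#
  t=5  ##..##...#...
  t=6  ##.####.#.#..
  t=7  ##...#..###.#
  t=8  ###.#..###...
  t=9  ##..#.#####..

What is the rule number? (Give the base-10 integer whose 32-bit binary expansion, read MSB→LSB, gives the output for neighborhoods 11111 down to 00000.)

1362982372

  [31] ##### => .  t=1,i=11
  [30] ####. => #  t=1,i=0
  [29] ###.# => .  t=4,i=10
  [28] ###.. => #  t=1,i=1
  [27] ##.## => .  t=4,i=6
  [26] ##.#. => .  t=6,i=7
  [25] ##..# => .  t=3,i=6
  [24] ##... => #  t=1,i=2
  [23] #.### => .  t=3,i=2
  [22] #.##. => .  t=4,i=12
  [21] #.#.# => #  t=6,i=8
  [20] #.#.. => #  t=0,i=12
  [19] #..## => #  t=5,i=3
  [18] #..#. => #  t=3,i=7
  [17] #...# => .  t=2,i=11
  [16] #.... => #  t=0,i=1
  [15] .#### => .  t=1,i=10
  [14] .###. => #  t=7,i=0
  [13] .##.# => #  t=4,i=5
  [12] .##.. => #  t=4,i=0
  [11] .#.## => .  t=3,i=1
  [10] .#.#. => #  t=0,i=11
  [9] .#..# => .  t=3,i=11
  [8] .#... => #  t=0,i=0
  [7] ..### => #  t=1,i=9
  [6] ..##. => #  t=4,i=4
  [5] ..#.# => #  t=0,i=10
  [4] ..#.. => .  t=2,i=9
  [3] ...## => .  t=1,i=8
  [2] ...#. => #  t=0,i=9
  [1] ....# => .  t=0,i=8
  [0] ..... => .  t=0,i=2
  bits 01010001001111010111010111100100 = 1362982372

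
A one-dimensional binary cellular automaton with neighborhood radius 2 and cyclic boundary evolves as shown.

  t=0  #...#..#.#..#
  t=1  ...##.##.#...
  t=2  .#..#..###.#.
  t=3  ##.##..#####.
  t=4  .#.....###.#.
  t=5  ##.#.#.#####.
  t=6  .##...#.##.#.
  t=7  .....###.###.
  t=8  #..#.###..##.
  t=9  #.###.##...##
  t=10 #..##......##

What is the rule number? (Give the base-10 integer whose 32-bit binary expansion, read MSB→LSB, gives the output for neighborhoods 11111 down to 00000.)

3021334710

  ##### -> #   bit 31 = 1  t=3,i=9
  ####. -> .   bit 30 = 0  t=3,i=10
  ###.# -> #   bit 29 = 1  t=2,i=9
  ###.. -> #   bit 28 = 1  t=7,i=11
  ##.## -> .   bit 27 = 0  t=1,i=5
  ##.#. -> #   bit 26 = 1  t=1,i=8
  ##..# -> .   bit 25 = 0  t=3,i=5
  ##... -> .   bit 24 = 0  t=0,i=1
  #.### -> .   bit 23 = 0  t=5,i=7
  #.##. -> .   bit 22 = 0  t=1,i=6
  #.#.# -> .   bit 21 = 0  t=5,i=3
  #.#.. -> #   bit 20 = 1  t=0,i=9
  #..## -> .   bit 19 = 0  t=0,i=11
  #..#. -> #   bit 18 = 1  t=0,i=6
  #...# -> .   bit 17 = 0  t=0,i=2
  #.... -> #   bit 16 = 1  t=1,i=11
  .#### -> #   bit 15 = 1  t=3,i=8
  .###. -> #   bit 14 = 1  t=2,i=8
  .##.# -> #   bit 13 = 1  t=1,i=4
  .##.. -> .   bit 12 = 0  t=0,i=0
  .#.## -> #   bit 11 = 1  t=5,i=6
  .#.#. -> .   bit 10 = 0  t=0,i=8
  .#..# -> .   bit 9 = 0  t=0,i=5
  .#... -> .   bit 8 = 0  t=1,i=10
  ..### -> #   bit 7 = 1  t=2,i=7
  ..##. -> .   bit 6 = 0  t=0,i=12
  ..#.# -> #   bit 5 = 1  t=0,i=7
  ..#.. -> #   bit 4 = 1  t=0,i=4
  ...## -> .   bit 3 = 0  t=1,i=2
  ...#. -> #   bit 2 = 1  t=0,i=3
  ....# -> #   bit 1 = 1  t=1,i=1
  ..... -> .   bit 0 = 0  t=1,i=0
  bits 10110100000101011110100010110110 = 3021334710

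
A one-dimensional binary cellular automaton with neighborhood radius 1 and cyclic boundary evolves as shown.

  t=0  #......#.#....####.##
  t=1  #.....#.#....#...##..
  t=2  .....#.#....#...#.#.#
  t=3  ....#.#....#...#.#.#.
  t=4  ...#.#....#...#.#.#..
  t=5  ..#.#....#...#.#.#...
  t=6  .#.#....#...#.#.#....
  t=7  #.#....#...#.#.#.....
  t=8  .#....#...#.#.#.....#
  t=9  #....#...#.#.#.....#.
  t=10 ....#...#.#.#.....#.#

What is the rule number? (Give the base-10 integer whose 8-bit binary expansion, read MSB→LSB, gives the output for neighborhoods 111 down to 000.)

98

  ### -> .   bit 7 = 0  t=0,i=15
  ##. -> #   bit 6 = 1  t=0,i=0
  #.# -> #   bit 5 = 1  t=0,i=8
  #.. -> .   bit 4 = 0  t=0,i=1
  .## -> .   bit 3 = 0  t=0,i=14
  .#. -> .   bit 2 = 0  t=0,i=7
  ..# -> #   bit 1 = 1  t=0,i=6
  ... -> .   bit 0 = 0  t=0,i=2
  bits 01100010 = 98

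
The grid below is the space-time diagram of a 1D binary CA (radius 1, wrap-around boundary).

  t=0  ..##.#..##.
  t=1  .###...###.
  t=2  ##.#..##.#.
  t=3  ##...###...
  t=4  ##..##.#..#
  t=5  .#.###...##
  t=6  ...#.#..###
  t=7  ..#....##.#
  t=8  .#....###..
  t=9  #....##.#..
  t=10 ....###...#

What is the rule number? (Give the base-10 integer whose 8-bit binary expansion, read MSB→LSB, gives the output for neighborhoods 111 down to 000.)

  ### -> .   bit 7 = 0  t=1,i=2
  ##. -> #   bit 6 = 1  t=0,i=3
  #.# -> .   bit 5 = 0  t=0,i=4
  #.. -> .   bit 4 = 0  t=0,i=6
  .## -> #   bit 3 = 1  t=0,i=2
  .#. -> .   bit 2 = 0  t=0,i=5
  ..# -> #   bit 1 = 1  t=0,i=1
  ... -> .   bit 0 = 0  t=0,i=0
  bits 01001010 = 74

74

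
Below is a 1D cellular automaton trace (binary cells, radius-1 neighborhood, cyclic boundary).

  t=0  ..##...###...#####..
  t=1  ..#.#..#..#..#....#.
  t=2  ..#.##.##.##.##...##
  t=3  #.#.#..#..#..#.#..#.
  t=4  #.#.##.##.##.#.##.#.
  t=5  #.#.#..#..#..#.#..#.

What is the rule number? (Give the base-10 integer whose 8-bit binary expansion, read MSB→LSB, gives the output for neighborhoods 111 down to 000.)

  ###|.  b7=0 t=0,i=8
  ##.|.  b6=0 t=0,i=3
  #.#|.  b5=0 t=1,i=3
  #..|#  b4=1 t=0,i=4
  .##|#  b3=1 t=0,i=2
  .#.|#  b2=1 t=1,i=2
  ..#|.  b1=0 t=0,i=1
  ...|.  b0=0 t=0,i=0
  bits 00011100 = 28

28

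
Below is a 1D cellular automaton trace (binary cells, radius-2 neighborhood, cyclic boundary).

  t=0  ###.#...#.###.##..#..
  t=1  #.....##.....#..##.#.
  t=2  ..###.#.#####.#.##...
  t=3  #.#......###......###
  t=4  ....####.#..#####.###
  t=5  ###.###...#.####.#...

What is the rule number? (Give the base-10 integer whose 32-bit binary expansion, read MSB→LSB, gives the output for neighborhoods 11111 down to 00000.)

3406275271

  ##### -> #   bit 31 = 1  t=2,i=10
  ####. -> #   bit 30 = 1  t=2,i=11
  ###.# -> .   bit 29 = 0  t=0,i=2
  ###.. -> .   bit 28 = 0  t=3,i=11
  ##.## -> #   bit 27 = 1  t=0,i=13
  ##.#. -> .   bit 26 = 0  t=0,i=3
  ##..# -> #   bit 25 = 1  t=0,i=16
  ##... -> #   bit 24 = 1  t=1,i=8
  #.### -> .   bit 23 = 0  t=0,i=10
  #.##. -> .   bit 22 = 0  t=0,i=14
  #.#.# -> .   bit 21 = 0  t=1,i=19
  #.#.. -> .   bit 20 = 0  t=0,i=4
  #..## -> .   bit 19 = 0  t=0,i=20
  #..#. -> #   bit 18 = 1  t=0,i=17
  #...# -> #   bit 17 = 1  t=0,i=6
  #.... -> #   bit 16 = 1  t=1,i=2
  .#### -> #   bit 15 = 1  t=2,i=9
  .###. -> .   bit 14 = 0  t=0,i=1
  .##.# -> #   bit 13 = 1  t=1,i=17
  .##.. -> .   bit 12 = 0  t=0,i=15
  .#.## -> .   bit 11 = 0  t=0,i=9
  .#.#. -> .   bit 10 = 0  t=1,i=20
  .#..# -> #   bit 9 = 1  t=0,i=19
  .#... -> .   bit 8 = 0  t=0,i=5
  ..### -> #   bit 7 = 1  t=0,i=0
  ..##. -> #   bit 6 = 1  t=1,i=6
  ..#.# -> .   bit 5 = 0  t=0,i=8
  ..#.. -> .   bit 4 = 0  t=0,i=18
  ...## -> .   bit 3 = 0  t=1,i=5
  ...#. -> #   bit 2 = 1  t=0,i=7
  ....# -> #   bit 1 = 1  t=1,i=4
  ..... -> #   bit 0 = 1  t=1,i=3
  bits 11001011000001111010001011000111 = 3406275271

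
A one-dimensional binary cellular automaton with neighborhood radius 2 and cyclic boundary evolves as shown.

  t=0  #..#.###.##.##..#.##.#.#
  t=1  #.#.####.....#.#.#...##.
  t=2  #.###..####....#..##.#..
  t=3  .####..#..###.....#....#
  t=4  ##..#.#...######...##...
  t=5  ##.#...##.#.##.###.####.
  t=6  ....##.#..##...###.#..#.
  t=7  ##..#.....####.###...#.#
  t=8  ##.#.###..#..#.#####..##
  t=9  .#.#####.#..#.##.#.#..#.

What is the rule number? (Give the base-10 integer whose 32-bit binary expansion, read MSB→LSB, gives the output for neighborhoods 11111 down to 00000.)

2980534721

  ##### -> #   bit 31 = 1  t=4,i=12
  ####. -> .   bit 30 = 0  t=1,i=6
  ###.# -> #   bit 29 = 1  t=0,i=7
  ###.. -> #   bit 28 = 1  t=1,i=7
  ##.## -> .   bit 27 = 0  t=0,i=8
  ##.#. -> .   bit 26 = 0  t=0,i=20
  ##..# -> .   bit 25 = 0  t=0,i=1
  ##... -> #   bit 24 = 1  t=1,i=8
  #.### -> #   bit 23 = 1  t=0,i=5
  #.##. -> .   bit 22 = 0  t=0,i=9
  #.#.# -> #   bit 21 = 1  t=0,i=21
  #.#.. -> .   bit 20 = 0  t=1,i=17
  #..## -> .   bit 19 = 0  t=2,i=6
  #..#. -> #   bit 18 = 1  t=0,i=2
  #...# -> #   bit 17 = 1  t=1,i=19
  #.... -> #   bit 16 = 1  t=1,i=9
  .#### -> .   bit 15 = 0  t=1,i=5
  .###. -> #   bit 14 = 1  t=0,i=6
  .##.# -> .   bit 13 = 0  t=0,i=10
  .##.. -> #   bit 12 = 1  t=0,i=0
  .#.## -> #   bit 11 = 1  t=0,i=4
  .#.#. -> .   bit 10 = 0  t=1,i=1
  .#..# -> .   bit 9 = 0  t=2,i=16
  .#... -> #   bit 8 = 1  t=1,i=18
  ..### -> #   bit 7 = 1  t=2,i=7
  ..##. -> #   bit 6 = 1  t=1,i=21
  ..#.# -> .   bit 5 = 0  t=0,i=3
  ..#.. -> .   bit 4 = 0  t=2,i=15
  ...## -> .   bit 3 = 0  t=1,i=20
  ...#. -> .   bit 2 = 0  t=1,i=12
  ....# -> .   bit 1 = 0  t=1,i=11
  ..... -> #   bit 0 = 1  t=1,i=10
  bits 10110001101001110101100111000001 = 2980534721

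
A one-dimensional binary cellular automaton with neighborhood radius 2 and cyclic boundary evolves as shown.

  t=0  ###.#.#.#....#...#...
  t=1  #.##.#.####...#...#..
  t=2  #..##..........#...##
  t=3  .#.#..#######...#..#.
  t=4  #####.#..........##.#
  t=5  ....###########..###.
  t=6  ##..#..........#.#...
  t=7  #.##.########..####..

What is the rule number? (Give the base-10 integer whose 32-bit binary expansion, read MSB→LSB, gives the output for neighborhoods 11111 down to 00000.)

773138401

  #####|.  b31=0 t=3,i=8
  ####.|.  b30=0 t=1,i=9
  ###.#|#  b29=1 t=0,i=2
  ###..|.  b28=0 t=1,i=10
  ##.##|#  b27=1 t=4,i=19
  ##.#.|#  b26=1 t=0,i=3
  ##..#|#  b25=1 t=2,i=1
  ##...|.  b24=0 t=1,i=11
  #.###|.  b23=0 t=1,i=7
  #.##.|.  b22=0 t=1,i=2
  #.#.#|.  b21=0 t=0,i=4
  #.#..|#  b20=1 t=0,i=8
  #..##|.  b19=0 t=2,i=2
  #..#.|#  b18=1 t=1,i=20
  #...#|.  b17=0 t=0,i=15
  #....|#  b16=1 t=0,i=10
  .####|.  b15=0 t=1,i=8
  .###.|.  b14=0 t=0,i=1
  .##.#|#  b13=1 t=1,i=3
  .##..|.  b12=0 t=2,i=4
  .#.##|.  b11=0 t=1,i=1
  .#.#.|#  b10=1 t=0,i=5
  .#..#|#  b9=1 t=1,i=19
  .#...|#  b8=1 t=0,i=9
  ..###|#  b7=1 t=0,i=0
  ..##.|#  b6=1 t=2,i=3
  ..#.#|#  b5=1 t=1,i=0
  ..#..|.  b4=0 t=0,i=13
  ...##|.  b3=0 t=0,i=20
  ...#.|.  b2=0 t=0,i=12
  ....#|.  b1=0 t=0,i=11
  .....|#  b0=1 t=2,i=7
  bits 00101110000101010010011111100001 = 773138401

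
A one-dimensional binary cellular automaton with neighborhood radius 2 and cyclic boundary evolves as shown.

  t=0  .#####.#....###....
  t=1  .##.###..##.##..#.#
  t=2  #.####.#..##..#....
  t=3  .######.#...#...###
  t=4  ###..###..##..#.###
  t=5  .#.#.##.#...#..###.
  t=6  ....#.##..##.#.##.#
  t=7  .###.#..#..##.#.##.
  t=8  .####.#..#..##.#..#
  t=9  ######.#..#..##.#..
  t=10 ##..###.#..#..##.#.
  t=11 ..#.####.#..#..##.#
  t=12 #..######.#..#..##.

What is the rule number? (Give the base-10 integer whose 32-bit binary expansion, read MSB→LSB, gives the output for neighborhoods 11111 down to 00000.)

1854139014

  #####|.  b31=0 t=0,i=3
  ####.|#  b30=1 t=0,i=4
  ###.#|#  b29=1 t=0,i=5
  ###..|.  b28=0 t=0,i=14
  ##.##|#  b27=1 t=1,i=3
  ##.#.|#  b26=1 t=0,i=6
  ##..#|#  b25=1 t=1,i=7
  ##...|.  b24=0 t=0,i=15
  #.###|#  b23=1 t=1,i=4
  #.##.|.  b22=0 t=1,i=1
  #.#.#|.  b21=0 t=1,i=18
  #.#..|.  b20=0 t=0,i=7
  #..##|.  b19=0 t=1,i=8
  #..#.|.  b18=0 t=1,i=15
  #...#|#  b17=1 t=3,i=10
  #....|#  b16=1 t=0,i=9
  .####|#  b15=1 t=0,i=2
  .###.|#  b14=1 t=0,i=13
  .##.#|#  b13=1 t=1,i=2
  .##..|.  b12=0 t=1,i=13
  .#.##|#  b11=1 t=1,i=0
  .#.#.|.  b10=0 t=1,i=17
  .#..#|#  b9=1 t=2,i=8
  .#...|.  b8=0 t=0,i=8
  ..###|#  b7=1 t=0,i=1
  ..##.|.  b6=0 t=1,i=9
  ..#.#|.  b5=0 t=1,i=16
  ..#..|.  b4=0 t=2,i=14
  ...##|.  b3=0 t=0,i=0
  ...#.|#  b2=1 t=2,i=18
  ....#|#  b1=1 t=0,i=10
  .....|.  b0=0 t=0,i=17
  bits 01101110100000111110101010000110 = 1854139014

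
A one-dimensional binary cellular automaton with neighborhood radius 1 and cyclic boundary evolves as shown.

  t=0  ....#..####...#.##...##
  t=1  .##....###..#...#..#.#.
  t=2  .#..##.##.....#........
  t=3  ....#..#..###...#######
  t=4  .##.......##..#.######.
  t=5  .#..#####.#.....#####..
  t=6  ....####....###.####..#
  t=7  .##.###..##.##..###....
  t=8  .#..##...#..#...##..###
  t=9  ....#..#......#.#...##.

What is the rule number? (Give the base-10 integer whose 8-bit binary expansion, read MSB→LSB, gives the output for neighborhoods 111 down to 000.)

137

  ### -> #   bit 7 = 1  t=0,i=8
  ##. -> .   bit 6 = 0  t=0,i=10
  #.# -> .   bit 5 = 0  t=0,i=15
  #.. -> .   bit 4 = 0  t=0,i=0
  .## -> #   bit 3 = 1  t=0,i=7
  .#. -> .   bit 2 = 0  t=0,i=4
  ..# -> .   bit 1 = 0  t=0,i=3
  ... -> #   bit 0 = 1  t=0,i=1
  bits 10001001 = 137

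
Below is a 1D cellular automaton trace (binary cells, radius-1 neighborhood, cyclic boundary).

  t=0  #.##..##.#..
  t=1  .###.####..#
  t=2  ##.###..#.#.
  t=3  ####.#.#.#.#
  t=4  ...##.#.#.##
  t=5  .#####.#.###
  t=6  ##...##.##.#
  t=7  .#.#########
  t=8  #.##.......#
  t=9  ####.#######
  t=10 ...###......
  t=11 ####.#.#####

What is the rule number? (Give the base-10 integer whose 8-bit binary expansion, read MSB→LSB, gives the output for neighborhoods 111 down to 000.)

107

  ### -> .   bit 7 = 0  t=1,i=2
  ##. -> #   bit 6 = 1  t=0,i=3
  #.# -> #   bit 5 = 1  t=0,i=1
  #.. -> .   bit 4 = 0  t=0,i=4
  .## -> #   bit 3 = 1  t=0,i=2
  .#. -> .   bit 2 = 0  t=0,i=0
  ..# -> #   bit 1 = 1  t=0,i=5
  ... -> #   bit 0 = 1  t=4,i=1
  bits 01101011 = 107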